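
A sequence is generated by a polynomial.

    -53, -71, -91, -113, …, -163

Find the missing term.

-137

Using the first 4 terms:
D1: -18, -20, -22
D2: -2, -2
Constant second difference = -2.
Extend forward: -22 − 2 = -24;  -113 − 24 = -137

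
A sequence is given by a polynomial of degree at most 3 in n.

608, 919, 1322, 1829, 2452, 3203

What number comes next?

311  403  507  623  751
92  104  116  128
12  12  12
The third differences are constant (12).
128 + 12 = 140;  751 + 140 = 891;  3203 + 891 = 4094

4094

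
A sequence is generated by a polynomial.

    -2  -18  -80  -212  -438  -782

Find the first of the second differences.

-46

Δ: -16, -62, -132, -226, -344
Δ²: -46, -70, -94, -118
Δ³: -24, -24, -24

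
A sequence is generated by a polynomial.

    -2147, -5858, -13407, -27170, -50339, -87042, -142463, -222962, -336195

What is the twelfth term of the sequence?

-970818

Δ: -3711  -7549  -13763  -23169  -36703  -55421  -80499  -113233
Δ²: -3838  -6214  -9406  -13534  -18718  -25078  -32734
Δ³: -2376  -3192  -4128  -5184  -6360  -7656
Δ⁴: -816  -936  -1056  -1176  -1296
Δ⁵: -120  -120  -120  -120
Constant fifth difference = -120, so extend:
-1296 − 120 = -1416;  -7656 − 1416 = -9072;  -32734 − 9072 = -41806;  -113233 − 41806 = -155039;  -336195 − 155039 = -491234
-1416 − 120 = -1536;  -9072 − 1536 = -10608;  -41806 − 10608 = -52414;  -155039 − 52414 = -207453;  -491234 − 207453 = -698687
-1536 − 120 = -1656;  -10608 − 1656 = -12264;  -52414 − 12264 = -64678;  -207453 − 64678 = -272131;  -698687 − 272131 = -970818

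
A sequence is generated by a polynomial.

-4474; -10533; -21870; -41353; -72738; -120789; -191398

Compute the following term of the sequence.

-6059 , -11337 , -19483 , -31385 , -48051 , -70609
-5278 , -8146 , -11902 , -16666 , -22558
-2868 , -3756 , -4764 , -5892
-888 , -1008 , -1128
-120 , -120
Fifth differences constant at -120.
-1128 − 120 = -1248;  -5892 − 1248 = -7140;  -22558 − 7140 = -29698;  -70609 − 29698 = -100307;  -191398 − 100307 = -291705

-291705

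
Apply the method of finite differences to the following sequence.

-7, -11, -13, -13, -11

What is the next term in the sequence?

First differences: -4 , -2 , 0 , 2
Second differences: 2 , 2 , 2
Constant second difference = 2, so extend:
2 + 2 = 4;  -11 + 4 = -7

-7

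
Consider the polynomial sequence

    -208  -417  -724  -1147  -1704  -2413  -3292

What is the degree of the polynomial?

Δ: -209, -307, -423, -557, -709, -879
Δ²: -98, -116, -134, -152, -170
Δ³: -18, -18, -18, -18
The third differences are constant, so the polynomial has degree 3.

3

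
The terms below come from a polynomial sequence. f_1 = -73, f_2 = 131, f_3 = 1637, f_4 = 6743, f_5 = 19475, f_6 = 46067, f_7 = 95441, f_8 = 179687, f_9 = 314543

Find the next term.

204  1506  5106  12732  26592  49374  84246  134856
1302  3600  7626  13860  22782  34872  50610
2298  4026  6234  8922  12090  15738
1728  2208  2688  3168  3648
480  480  480  480
Fifth differences constant at 480.
3648 + 480 = 4128;  15738 + 4128 = 19866;  50610 + 19866 = 70476;  134856 + 70476 = 205332;  314543 + 205332 = 519875

519875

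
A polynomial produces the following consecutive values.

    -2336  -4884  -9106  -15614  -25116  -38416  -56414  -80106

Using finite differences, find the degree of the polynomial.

4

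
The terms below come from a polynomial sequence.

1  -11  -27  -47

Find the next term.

-71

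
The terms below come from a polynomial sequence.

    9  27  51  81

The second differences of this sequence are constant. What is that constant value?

6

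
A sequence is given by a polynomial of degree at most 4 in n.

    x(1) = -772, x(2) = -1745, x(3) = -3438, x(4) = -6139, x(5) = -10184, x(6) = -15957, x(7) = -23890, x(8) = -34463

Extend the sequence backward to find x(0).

-973  -1693  -2701  -4045  -5773  -7933  -10573
-720  -1008  -1344  -1728  -2160  -2640
-288  -336  -384  -432  -480
-48  -48  -48  -48
The fourth differences are constant at -48.
Work back: -288 + 48 = -240;  -720 + 240 = -480;  -973 + 480 = -493;  -772 + 493 = -279

-279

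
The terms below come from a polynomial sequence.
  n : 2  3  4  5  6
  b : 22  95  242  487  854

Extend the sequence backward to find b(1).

D1: 73  147  245  367
D2: 74  98  122
D3: 24  24
The third differences are constant at 24.
Work back: 74 − 24 = 50;  73 − 50 = 23;  22 − 23 = -1

-1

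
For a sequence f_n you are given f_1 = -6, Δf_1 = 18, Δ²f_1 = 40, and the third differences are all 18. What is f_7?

1062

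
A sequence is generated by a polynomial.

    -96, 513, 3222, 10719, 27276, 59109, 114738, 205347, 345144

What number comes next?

First differences: 609  2709  7497  16557  31833  55629  90609  139797
Second differences: 2100  4788  9060  15276  23796  34980  49188
Third differences: 2688  4272  6216  8520  11184  14208
Fourth differences: 1584  1944  2304  2664  3024
Fifth differences: 360  360  360  360
Fifth differences constant at 360.
3024 + 360 = 3384;  14208 + 3384 = 17592;  49188 + 17592 = 66780;  139797 + 66780 = 206577;  345144 + 206577 = 551721

551721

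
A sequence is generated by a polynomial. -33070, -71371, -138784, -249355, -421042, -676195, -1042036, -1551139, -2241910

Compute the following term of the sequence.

D1: -38301, -67413, -110571, -171687, -255153, -365841, -509103, -690771
D2: -29112, -43158, -61116, -83466, -110688, -143262, -181668
D3: -14046, -17958, -22350, -27222, -32574, -38406
D4: -3912, -4392, -4872, -5352, -5832
D5: -480, -480, -480, -480
Constant fifth difference = -480, so extend:
-5832 − 480 = -6312;  -38406 − 6312 = -44718;  -181668 − 44718 = -226386;  -690771 − 226386 = -917157;  -2241910 − 917157 = -3159067

-3159067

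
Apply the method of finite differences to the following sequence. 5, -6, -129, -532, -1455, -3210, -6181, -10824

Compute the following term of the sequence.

D1: -11 , -123 , -403 , -923 , -1755 , -2971 , -4643
D2: -112 , -280 , -520 , -832 , -1216 , -1672
D3: -168 , -240 , -312 , -384 , -456
D4: -72 , -72 , -72 , -72
The fourth differences are constant (-72).
-456 − 72 = -528;  -1672 − 528 = -2200;  -4643 − 2200 = -6843;  -10824 − 6843 = -17667

-17667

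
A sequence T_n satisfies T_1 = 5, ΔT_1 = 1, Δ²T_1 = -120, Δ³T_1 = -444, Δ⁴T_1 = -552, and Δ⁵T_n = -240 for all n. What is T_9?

-80291

Build the table forward from the leading diagonal:
Δ⁵: -240, -240, -240, -240, -240, -240, -240, -240, -240
Δ⁴: -552, -792, -1032, -1272, -1512, -1752, -1992, -2232, -2472
Δ³: -444, -996, -1788, -2820, -4092, -5604, -7356, -9348, -11580
Δ²: -120, -564, -1560, -3348, -6168, -10260, -15864, -23220, -32568
Δ: 1, -119, -683, -2243, -5591, -11759, -22019, -37883, -61103
T: 5, 6, -113, -796, -3039, -8630, -20389, -42408, -80291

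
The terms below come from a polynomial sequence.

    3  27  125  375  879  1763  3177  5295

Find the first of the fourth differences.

24

Δ: 24, 98, 250, 504, 884, 1414, 2118
Δ²: 74, 152, 254, 380, 530, 704
Δ³: 78, 102, 126, 150, 174
Δ⁴: 24, 24, 24, 24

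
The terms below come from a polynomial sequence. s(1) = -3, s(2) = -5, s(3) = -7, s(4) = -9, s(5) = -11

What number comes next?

-13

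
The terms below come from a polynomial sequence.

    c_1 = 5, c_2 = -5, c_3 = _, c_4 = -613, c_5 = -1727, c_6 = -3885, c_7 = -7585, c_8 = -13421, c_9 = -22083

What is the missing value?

Using the last 6 terms:
-1114  -2158  -3700  -5836  -8662
-1044  -1542  -2136  -2826
-498  -594  -690
-96  -96
Constant fourth difference = -96.
Extend backward: -498 + 96 = -402;  -1044 + 402 = -642;  -1114 + 642 = -472;  -613 + 472 = -141

-141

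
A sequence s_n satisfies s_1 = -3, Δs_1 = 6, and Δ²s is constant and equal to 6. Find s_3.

Build the table forward from the leading diagonal:
Second differences: 6, 6, 6
First differences: 6, 12, 18
s: -3, 3, 15

15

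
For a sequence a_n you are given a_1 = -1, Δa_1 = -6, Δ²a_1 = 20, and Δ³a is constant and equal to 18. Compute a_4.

Build the table forward from the leading diagonal:
Δ³: 18  18  18  18
Δ²: 20  38  56  74
Δ: -6  14  52  108
a: -1  -7  7  59

59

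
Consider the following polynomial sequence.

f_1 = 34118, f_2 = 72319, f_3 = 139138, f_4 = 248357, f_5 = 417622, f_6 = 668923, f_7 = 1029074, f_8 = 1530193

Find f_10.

3113207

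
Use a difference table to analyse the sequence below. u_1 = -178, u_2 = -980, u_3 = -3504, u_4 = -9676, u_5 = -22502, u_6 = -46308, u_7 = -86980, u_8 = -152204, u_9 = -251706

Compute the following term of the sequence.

-397492

Δ: -802  -2524  -6172  -12826  -23806  -40672  -65224  -99502
Δ²: -1722  -3648  -6654  -10980  -16866  -24552  -34278
Δ³: -1926  -3006  -4326  -5886  -7686  -9726
Δ⁴: -1080  -1320  -1560  -1800  -2040
Δ⁵: -240  -240  -240  -240
Constant fifth difference = -240, so extend:
-2040 − 240 = -2280;  -9726 − 2280 = -12006;  -34278 − 12006 = -46284;  -99502 − 46284 = -145786;  -251706 − 145786 = -397492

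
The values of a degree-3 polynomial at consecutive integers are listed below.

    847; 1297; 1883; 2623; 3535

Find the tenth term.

11305

D1: 450  586  740  912
D2: 136  154  172
D3: 18  18
Third differences constant at 18.
172 + 18 = 190;  912 + 190 = 1102;  3535 + 1102 = 4637
190 + 18 = 208;  1102 + 208 = 1310;  4637 + 1310 = 5947
208 + 18 = 226;  1310 + 226 = 1536;  5947 + 1536 = 7483
226 + 18 = 244;  1536 + 244 = 1780;  7483 + 1780 = 9263
244 + 18 = 262;  1780 + 262 = 2042;  9263 + 2042 = 11305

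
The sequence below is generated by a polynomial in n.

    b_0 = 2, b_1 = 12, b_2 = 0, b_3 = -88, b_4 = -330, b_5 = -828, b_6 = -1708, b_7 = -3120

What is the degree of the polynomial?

4

Δ: 10, -12, -88, -242, -498, -880, -1412
Δ²: -22, -76, -154, -256, -382, -532
Δ³: -54, -78, -102, -126, -150
Δ⁴: -24, -24, -24, -24
The fourth differences are constant, so the polynomial has degree 4.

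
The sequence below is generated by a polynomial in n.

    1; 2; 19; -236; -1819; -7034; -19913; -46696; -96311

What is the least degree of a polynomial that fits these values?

5

1, 17, -255, -1583, -5215, -12879, -26783, -49615
16, -272, -1328, -3632, -7664, -13904, -22832
-288, -1056, -2304, -4032, -6240, -8928
-768, -1248, -1728, -2208, -2688
-480, -480, -480, -480
The fifth differences are constant, so the polynomial has degree 5.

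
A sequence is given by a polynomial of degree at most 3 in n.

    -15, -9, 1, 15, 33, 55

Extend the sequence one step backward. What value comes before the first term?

-17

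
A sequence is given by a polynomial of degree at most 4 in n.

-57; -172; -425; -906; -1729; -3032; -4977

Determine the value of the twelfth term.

-31682

-115, -253, -481, -823, -1303, -1945
-138, -228, -342, -480, -642
-90, -114, -138, -162
-24, -24, -24
Fourth differences constant at -24.
-162 − 24 = -186;  -642 − 186 = -828;  -1945 − 828 = -2773;  -4977 − 2773 = -7750
-186 − 24 = -210;  -828 − 210 = -1038;  -2773 − 1038 = -3811;  -7750 − 3811 = -11561
-210 − 24 = -234;  -1038 − 234 = -1272;  -3811 − 1272 = -5083;  -11561 − 5083 = -16644
-234 − 24 = -258;  -1272 − 258 = -1530;  -5083 − 1530 = -6613;  -16644 − 6613 = -23257
-258 − 24 = -282;  -1530 − 282 = -1812;  -6613 − 1812 = -8425;  -23257 − 8425 = -31682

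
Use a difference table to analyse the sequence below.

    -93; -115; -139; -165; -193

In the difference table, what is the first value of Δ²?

D1: -22, -24, -26, -28
D2: -2, -2, -2

-2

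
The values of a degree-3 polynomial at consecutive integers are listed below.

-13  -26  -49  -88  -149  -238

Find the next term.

-361

First differences: -13, -23, -39, -61, -89
Second differences: -10, -16, -22, -28
Third differences: -6, -6, -6
Constant third difference = -6, so extend:
-28 − 6 = -34;  -89 − 34 = -123;  -238 − 123 = -361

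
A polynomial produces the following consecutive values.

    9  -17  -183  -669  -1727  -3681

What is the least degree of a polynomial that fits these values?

-26, -166, -486, -1058, -1954
-140, -320, -572, -896
-180, -252, -324
-72, -72
The fourth differences are constant, so the polynomial has degree 4.

4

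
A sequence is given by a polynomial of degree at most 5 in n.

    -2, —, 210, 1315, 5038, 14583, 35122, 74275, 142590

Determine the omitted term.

7

Using the last 7 terms:
Δ: 1105, 3723, 9545, 20539, 39153, 68315
Δ²: 2618, 5822, 10994, 18614, 29162
Δ³: 3204, 5172, 7620, 10548
Δ⁴: 1968, 2448, 2928
Δ⁵: 480, 480
Constant fifth difference = 480.
Extend backward: 1968 − 480 = 1488;  3204 − 1488 = 1716;  2618 − 1716 = 902;  1105 − 902 = 203;  210 − 203 = 7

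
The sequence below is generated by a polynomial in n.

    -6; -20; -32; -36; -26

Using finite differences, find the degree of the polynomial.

3

-14, -12, -4, 10
2, 8, 14
6, 6
The third differences are constant, so the polynomial has degree 3.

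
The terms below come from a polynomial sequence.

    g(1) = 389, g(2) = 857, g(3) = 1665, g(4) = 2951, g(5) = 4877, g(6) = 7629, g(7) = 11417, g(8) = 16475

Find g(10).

D1: 468, 808, 1286, 1926, 2752, 3788, 5058
D2: 340, 478, 640, 826, 1036, 1270
D3: 138, 162, 186, 210, 234
D4: 24, 24, 24, 24
The fourth differences are constant (24).
234 + 24 = 258;  1270 + 258 = 1528;  5058 + 1528 = 6586;  16475 + 6586 = 23061
258 + 24 = 282;  1528 + 282 = 1810;  6586 + 1810 = 8396;  23061 + 8396 = 31457

31457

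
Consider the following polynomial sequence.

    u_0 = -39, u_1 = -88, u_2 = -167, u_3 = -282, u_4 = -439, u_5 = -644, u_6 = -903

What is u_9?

-2064

D1: -49, -79, -115, -157, -205, -259
D2: -30, -36, -42, -48, -54
D3: -6, -6, -6, -6
The third differences are constant (-6).
-54 − 6 = -60;  -259 − 60 = -319;  -903 − 319 = -1222
-60 − 6 = -66;  -319 − 66 = -385;  -1222 − 385 = -1607
-66 − 6 = -72;  -385 − 72 = -457;  -1607 − 457 = -2064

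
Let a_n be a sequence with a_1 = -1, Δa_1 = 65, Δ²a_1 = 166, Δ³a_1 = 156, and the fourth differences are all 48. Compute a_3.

295

Build the table forward from the leading diagonal:
Δ⁴: 48  48  48
Δ³: 156  204  252
Δ²: 166  322  526
Δ: 65  231  553
a: -1  64  295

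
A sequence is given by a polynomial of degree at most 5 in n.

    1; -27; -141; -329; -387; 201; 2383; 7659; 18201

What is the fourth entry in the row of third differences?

948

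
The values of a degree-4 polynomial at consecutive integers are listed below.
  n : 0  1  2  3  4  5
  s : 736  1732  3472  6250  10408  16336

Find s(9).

996 , 1740 , 2778 , 4158 , 5928
744 , 1038 , 1380 , 1770
294 , 342 , 390
48 , 48
Fourth differences constant at 48.
390 + 48 = 438;  1770 + 438 = 2208;  5928 + 2208 = 8136;  16336 + 8136 = 24472
438 + 48 = 486;  2208 + 486 = 2694;  8136 + 2694 = 10830;  24472 + 10830 = 35302
486 + 48 = 534;  2694 + 534 = 3228;  10830 + 3228 = 14058;  35302 + 14058 = 49360
534 + 48 = 582;  3228 + 582 = 3810;  14058 + 3810 = 17868;  49360 + 17868 = 67228

67228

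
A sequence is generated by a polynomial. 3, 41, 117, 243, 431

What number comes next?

38  76  126  188
38  50  62
12  12
Constant third difference = 12, so extend:
62 + 12 = 74;  188 + 74 = 262;  431 + 262 = 693

693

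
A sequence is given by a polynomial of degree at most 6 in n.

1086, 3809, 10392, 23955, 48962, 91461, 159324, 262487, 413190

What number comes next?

2723 , 6583 , 13563 , 25007 , 42499 , 67863 , 103163 , 150703
3860 , 6980 , 11444 , 17492 , 25364 , 35300 , 47540
3120 , 4464 , 6048 , 7872 , 9936 , 12240
1344 , 1584 , 1824 , 2064 , 2304
240 , 240 , 240 , 240
Fifth differences constant at 240.
2304 + 240 = 2544;  12240 + 2544 = 14784;  47540 + 14784 = 62324;  150703 + 62324 = 213027;  413190 + 213027 = 626217

626217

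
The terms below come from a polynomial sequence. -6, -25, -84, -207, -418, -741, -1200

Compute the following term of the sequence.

-1819

First differences: -19, -59, -123, -211, -323, -459
Second differences: -40, -64, -88, -112, -136
Third differences: -24, -24, -24, -24
The third differences are constant (-24).
-136 − 24 = -160;  -459 − 160 = -619;  -1200 − 619 = -1819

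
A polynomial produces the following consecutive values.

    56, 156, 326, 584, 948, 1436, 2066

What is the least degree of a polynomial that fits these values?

3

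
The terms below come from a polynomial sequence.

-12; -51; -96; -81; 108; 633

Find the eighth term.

3579

Δ: -39 , -45 , 15 , 189 , 525
Δ²: -6 , 60 , 174 , 336
Δ³: 66 , 114 , 162
Δ⁴: 48 , 48
Fourth differences constant at 48.
162 + 48 = 210;  336 + 210 = 546;  525 + 546 = 1071;  633 + 1071 = 1704
210 + 48 = 258;  546 + 258 = 804;  1071 + 804 = 1875;  1704 + 1875 = 3579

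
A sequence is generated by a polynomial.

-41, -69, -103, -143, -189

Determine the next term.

Δ: -28  -34  -40  -46
Δ²: -6  -6  -6
The second differences are constant (-6).
-46 − 6 = -52;  -189 − 52 = -241

-241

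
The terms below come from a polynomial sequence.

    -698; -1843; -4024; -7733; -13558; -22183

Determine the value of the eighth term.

-1145 , -2181 , -3709 , -5825 , -8625
-1036 , -1528 , -2116 , -2800
-492 , -588 , -684
-96 , -96
Fourth differences constant at -96.
-684 − 96 = -780;  -2800 − 780 = -3580;  -8625 − 3580 = -12205;  -22183 − 12205 = -34388
-780 − 96 = -876;  -3580 − 876 = -4456;  -12205 − 4456 = -16661;  -34388 − 16661 = -51049

-51049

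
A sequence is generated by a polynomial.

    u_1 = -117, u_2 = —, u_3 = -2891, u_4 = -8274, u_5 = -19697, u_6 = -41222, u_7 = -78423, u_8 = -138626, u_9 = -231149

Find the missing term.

-758

Using the last 7 terms:
-5383, -11423, -21525, -37201, -60203, -92523
-6040, -10102, -15676, -23002, -32320
-4062, -5574, -7326, -9318
-1512, -1752, -1992
-240, -240
Constant fifth difference = -240.
Extend backward: -1512 + 240 = -1272;  -4062 + 1272 = -2790;  -6040 + 2790 = -3250;  -5383 + 3250 = -2133;  -2891 + 2133 = -758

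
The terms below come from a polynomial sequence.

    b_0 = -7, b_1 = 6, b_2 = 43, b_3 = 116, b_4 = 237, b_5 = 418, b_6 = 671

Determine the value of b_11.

First differences: 13  37  73  121  181  253
Second differences: 24  36  48  60  72
Third differences: 12  12  12  12
Constant third difference = 12, so extend:
72 + 12 = 84;  253 + 84 = 337;  671 + 337 = 1008
84 + 12 = 96;  337 + 96 = 433;  1008 + 433 = 1441
96 + 12 = 108;  433 + 108 = 541;  1441 + 541 = 1982
108 + 12 = 120;  541 + 120 = 661;  1982 + 661 = 2643
120 + 12 = 132;  661 + 132 = 793;  2643 + 793 = 3436

3436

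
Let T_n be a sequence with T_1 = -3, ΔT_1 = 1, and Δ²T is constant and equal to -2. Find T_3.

-3

Build the table forward from the leading diagonal:
Δ²: -2  -2  -2
Δ: 1  -1  -3
T: -3  -2  -3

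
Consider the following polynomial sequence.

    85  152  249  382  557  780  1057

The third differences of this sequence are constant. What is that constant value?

6

Δ: 67, 97, 133, 175, 223, 277
Δ²: 30, 36, 42, 48, 54
Δ³: 6, 6, 6, 6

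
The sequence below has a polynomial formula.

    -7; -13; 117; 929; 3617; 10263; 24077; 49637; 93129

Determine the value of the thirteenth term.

D1: -6 , 130 , 812 , 2688 , 6646 , 13814 , 25560 , 43492
D2: 136 , 682 , 1876 , 3958 , 7168 , 11746 , 17932
D3: 546 , 1194 , 2082 , 3210 , 4578 , 6186
D4: 648 , 888 , 1128 , 1368 , 1608
D5: 240 , 240 , 240 , 240
The fifth differences are constant (240).
1608 + 240 = 1848;  6186 + 1848 = 8034;  17932 + 8034 = 25966;  43492 + 25966 = 69458;  93129 + 69458 = 162587
1848 + 240 = 2088;  8034 + 2088 = 10122;  25966 + 10122 = 36088;  69458 + 36088 = 105546;  162587 + 105546 = 268133
2088 + 240 = 2328;  10122 + 2328 = 12450;  36088 + 12450 = 48538;  105546 + 48538 = 154084;  268133 + 154084 = 422217
2328 + 240 = 2568;  12450 + 2568 = 15018;  48538 + 15018 = 63556;  154084 + 63556 = 217640;  422217 + 217640 = 639857

639857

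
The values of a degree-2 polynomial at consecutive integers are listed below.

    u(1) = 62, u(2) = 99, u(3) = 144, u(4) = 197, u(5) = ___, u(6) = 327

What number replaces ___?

Using the first 4 terms:
D1: 37  45  53
D2: 8  8
Constant second difference = 8.
Extend forward: 53 + 8 = 61;  197 + 61 = 258

258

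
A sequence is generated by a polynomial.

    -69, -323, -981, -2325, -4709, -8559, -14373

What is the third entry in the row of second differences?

-1040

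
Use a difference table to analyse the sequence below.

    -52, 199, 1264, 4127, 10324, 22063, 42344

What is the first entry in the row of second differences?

814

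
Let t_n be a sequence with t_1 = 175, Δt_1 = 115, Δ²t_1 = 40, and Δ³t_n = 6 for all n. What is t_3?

445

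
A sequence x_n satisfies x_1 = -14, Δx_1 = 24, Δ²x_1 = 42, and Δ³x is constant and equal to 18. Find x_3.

76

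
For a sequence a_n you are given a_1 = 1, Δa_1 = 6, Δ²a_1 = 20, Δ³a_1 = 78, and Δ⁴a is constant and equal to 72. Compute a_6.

1371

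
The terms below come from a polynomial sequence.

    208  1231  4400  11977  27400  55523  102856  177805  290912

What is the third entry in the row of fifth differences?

240

First differences: 1023, 3169, 7577, 15423, 28123, 47333, 74949, 113107
Second differences: 2146, 4408, 7846, 12700, 19210, 27616, 38158
Third differences: 2262, 3438, 4854, 6510, 8406, 10542
Fourth differences: 1176, 1416, 1656, 1896, 2136
Fifth differences: 240, 240, 240, 240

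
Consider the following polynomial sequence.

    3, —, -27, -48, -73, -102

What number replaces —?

Using the last 4 terms:
Δ: -21, -25, -29
Δ²: -4, -4
Constant second difference = -4.
Extend backward: -21 + 4 = -17;  -27 + 17 = -10

-10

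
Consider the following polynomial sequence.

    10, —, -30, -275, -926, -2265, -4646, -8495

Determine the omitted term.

19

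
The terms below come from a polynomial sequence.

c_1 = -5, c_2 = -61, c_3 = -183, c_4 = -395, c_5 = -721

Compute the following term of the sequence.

First differences: -56, -122, -212, -326
Second differences: -66, -90, -114
Third differences: -24, -24
The third differences are constant (-24).
-114 − 24 = -138;  -326 − 138 = -464;  -721 − 464 = -1185

-1185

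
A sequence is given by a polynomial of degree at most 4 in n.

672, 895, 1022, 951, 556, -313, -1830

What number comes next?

D1: 223 , 127 , -71 , -395 , -869 , -1517
D2: -96 , -198 , -324 , -474 , -648
D3: -102 , -126 , -150 , -174
D4: -24 , -24 , -24
Fourth differences constant at -24.
-174 − 24 = -198;  -648 − 198 = -846;  -1517 − 846 = -2363;  -1830 − 2363 = -4193

-4193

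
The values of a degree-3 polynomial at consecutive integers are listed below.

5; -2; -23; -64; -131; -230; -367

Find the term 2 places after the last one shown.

-779

-7, -21, -41, -67, -99, -137
-14, -20, -26, -32, -38
-6, -6, -6, -6
Constant third difference = -6, so extend:
-38 − 6 = -44;  -137 − 44 = -181;  -367 − 181 = -548
-44 − 6 = -50;  -181 − 50 = -231;  -548 − 231 = -779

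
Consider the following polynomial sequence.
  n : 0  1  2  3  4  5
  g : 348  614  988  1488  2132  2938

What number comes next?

First differences: 266, 374, 500, 644, 806
Second differences: 108, 126, 144, 162
Third differences: 18, 18, 18
Constant third difference = 18, so extend:
162 + 18 = 180;  806 + 180 = 986;  2938 + 986 = 3924

3924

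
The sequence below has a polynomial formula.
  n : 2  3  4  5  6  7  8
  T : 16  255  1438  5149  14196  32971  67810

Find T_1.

Δ: 239, 1183, 3711, 9047, 18775, 34839
Δ²: 944, 2528, 5336, 9728, 16064
Δ³: 1584, 2808, 4392, 6336
Δ⁴: 1224, 1584, 1944
Δ⁵: 360, 360
The fifth differences are constant at 360.
Work back: 1224 − 360 = 864;  1584 − 864 = 720;  944 − 720 = 224;  239 − 224 = 15;  16 − 15 = 1

1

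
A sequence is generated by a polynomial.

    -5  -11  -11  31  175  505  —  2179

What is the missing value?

1129

Using the first 6 terms:
First differences: -6  0  42  144  330
Second differences: 6  42  102  186
Third differences: 36  60  84
Fourth differences: 24  24
Constant fourth difference = 24.
Extend forward: 84 + 24 = 108;  186 + 108 = 294;  330 + 294 = 624;  505 + 624 = 1129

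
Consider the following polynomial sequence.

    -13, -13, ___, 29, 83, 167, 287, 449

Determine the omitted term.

-1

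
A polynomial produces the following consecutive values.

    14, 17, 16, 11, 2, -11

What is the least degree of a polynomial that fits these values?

2

D1: 3, -1, -5, -9, -13
D2: -4, -4, -4, -4
The second differences are constant, so the polynomial has degree 2.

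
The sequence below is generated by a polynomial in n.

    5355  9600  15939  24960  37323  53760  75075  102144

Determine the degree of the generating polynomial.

D1: 4245, 6339, 9021, 12363, 16437, 21315, 27069
D2: 2094, 2682, 3342, 4074, 4878, 5754
D3: 588, 660, 732, 804, 876
D4: 72, 72, 72, 72
The fourth differences are constant, so the polynomial has degree 4.

4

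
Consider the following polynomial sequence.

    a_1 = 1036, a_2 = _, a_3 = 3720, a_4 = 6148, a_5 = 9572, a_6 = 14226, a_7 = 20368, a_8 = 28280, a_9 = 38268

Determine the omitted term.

2078

Using the last 7 terms:
First differences: 2428, 3424, 4654, 6142, 7912, 9988
Second differences: 996, 1230, 1488, 1770, 2076
Third differences: 234, 258, 282, 306
Fourth differences: 24, 24, 24
Constant fourth difference = 24.
Extend backward: 234 − 24 = 210;  996 − 210 = 786;  2428 − 786 = 1642;  3720 − 1642 = 2078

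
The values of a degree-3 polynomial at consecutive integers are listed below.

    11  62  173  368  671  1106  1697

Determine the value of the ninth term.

3443

Δ: 51, 111, 195, 303, 435, 591
Δ²: 60, 84, 108, 132, 156
Δ³: 24, 24, 24, 24
The third differences are constant (24).
156 + 24 = 180;  591 + 180 = 771;  1697 + 771 = 2468
180 + 24 = 204;  771 + 204 = 975;  2468 + 975 = 3443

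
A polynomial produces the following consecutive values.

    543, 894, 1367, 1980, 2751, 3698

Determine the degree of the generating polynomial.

3

351, 473, 613, 771, 947
122, 140, 158, 176
18, 18, 18
The third differences are constant, so the polynomial has degree 3.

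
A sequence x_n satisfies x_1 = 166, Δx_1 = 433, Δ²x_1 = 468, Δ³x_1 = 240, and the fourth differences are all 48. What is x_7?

Build the table forward from the leading diagonal:
D4: 48, 48, 48, 48, 48, 48, 48
D3: 240, 288, 336, 384, 432, 480, 528
D2: 468, 708, 996, 1332, 1716, 2148, 2628
D1: 433, 901, 1609, 2605, 3937, 5653, 7801
x: 166, 599, 1500, 3109, 5714, 9651, 15304

15304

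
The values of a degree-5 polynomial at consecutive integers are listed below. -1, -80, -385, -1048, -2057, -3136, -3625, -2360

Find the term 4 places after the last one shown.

Δ: -79, -305, -663, -1009, -1079, -489, 1265
Δ²: -226, -358, -346, -70, 590, 1754
Δ³: -132, 12, 276, 660, 1164
Δ⁴: 144, 264, 384, 504
Δ⁵: 120, 120, 120
The fifth differences are constant (120).
504 + 120 = 624;  1164 + 624 = 1788;  1754 + 1788 = 3542;  1265 + 3542 = 4807;  -2360 + 4807 = 2447
624 + 120 = 744;  1788 + 744 = 2532;  3542 + 2532 = 6074;  4807 + 6074 = 10881;  2447 + 10881 = 13328
744 + 120 = 864;  2532 + 864 = 3396;  6074 + 3396 = 9470;  10881 + 9470 = 20351;  13328 + 20351 = 33679
864 + 120 = 984;  3396 + 984 = 4380;  9470 + 4380 = 13850;  20351 + 13850 = 34201;  33679 + 34201 = 67880

67880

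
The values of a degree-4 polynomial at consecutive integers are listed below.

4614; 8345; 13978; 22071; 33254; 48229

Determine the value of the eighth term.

92723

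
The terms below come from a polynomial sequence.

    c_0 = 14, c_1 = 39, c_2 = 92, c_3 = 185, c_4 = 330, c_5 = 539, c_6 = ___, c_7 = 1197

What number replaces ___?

Using the first 6 terms:
First differences: 25, 53, 93, 145, 209
Second differences: 28, 40, 52, 64
Third differences: 12, 12, 12
Constant third difference = 12.
Extend forward: 64 + 12 = 76;  209 + 76 = 285;  539 + 285 = 824

824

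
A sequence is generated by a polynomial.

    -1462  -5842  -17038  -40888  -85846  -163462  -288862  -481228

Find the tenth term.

-1166746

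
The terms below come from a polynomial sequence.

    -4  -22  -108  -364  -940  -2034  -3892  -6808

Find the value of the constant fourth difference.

-48

D1: -18, -86, -256, -576, -1094, -1858, -2916
D2: -68, -170, -320, -518, -764, -1058
D3: -102, -150, -198, -246, -294
D4: -48, -48, -48, -48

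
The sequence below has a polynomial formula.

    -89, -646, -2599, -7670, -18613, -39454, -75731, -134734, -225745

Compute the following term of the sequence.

First differences: -557 , -1953 , -5071 , -10943 , -20841 , -36277 , -59003 , -91011
Second differences: -1396 , -3118 , -5872 , -9898 , -15436 , -22726 , -32008
Third differences: -1722 , -2754 , -4026 , -5538 , -7290 , -9282
Fourth differences: -1032 , -1272 , -1512 , -1752 , -1992
Fifth differences: -240 , -240 , -240 , -240
The fifth differences are constant (-240).
-1992 − 240 = -2232;  -9282 − 2232 = -11514;  -32008 − 11514 = -43522;  -91011 − 43522 = -134533;  -225745 − 134533 = -360278

-360278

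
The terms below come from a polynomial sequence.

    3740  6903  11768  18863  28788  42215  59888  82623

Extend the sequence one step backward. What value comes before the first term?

3163, 4865, 7095, 9925, 13427, 17673, 22735
1702, 2230, 2830, 3502, 4246, 5062
528, 600, 672, 744, 816
72, 72, 72, 72
The fourth differences are constant at 72.
Work back: 528 − 72 = 456;  1702 − 456 = 1246;  3163 − 1246 = 1917;  3740 − 1917 = 1823

1823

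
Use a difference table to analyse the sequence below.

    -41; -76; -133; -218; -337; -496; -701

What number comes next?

-958

First differences: -35  -57  -85  -119  -159  -205
Second differences: -22  -28  -34  -40  -46
Third differences: -6  -6  -6  -6
The third differences are constant (-6).
-46 − 6 = -52;  -205 − 52 = -257;  -701 − 257 = -958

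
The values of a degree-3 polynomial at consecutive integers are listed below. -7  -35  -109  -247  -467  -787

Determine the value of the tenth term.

First differences: -28 , -74 , -138 , -220 , -320
Second differences: -46 , -64 , -82 , -100
Third differences: -18 , -18 , -18
The third differences are constant (-18).
-100 − 18 = -118;  -320 − 118 = -438;  -787 − 438 = -1225
-118 − 18 = -136;  -438 − 136 = -574;  -1225 − 574 = -1799
-136 − 18 = -154;  -574 − 154 = -728;  -1799 − 728 = -2527
-154 − 18 = -172;  -728 − 172 = -900;  -2527 − 900 = -3427

-3427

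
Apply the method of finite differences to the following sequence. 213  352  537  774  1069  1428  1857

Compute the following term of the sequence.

2362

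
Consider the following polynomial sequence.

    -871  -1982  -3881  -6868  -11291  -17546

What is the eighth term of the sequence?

-1111, -1899, -2987, -4423, -6255
-788, -1088, -1436, -1832
-300, -348, -396
-48, -48
The fourth differences are constant (-48).
-396 − 48 = -444;  -1832 − 444 = -2276;  -6255 − 2276 = -8531;  -17546 − 8531 = -26077
-444 − 48 = -492;  -2276 − 492 = -2768;  -8531 − 2768 = -11299;  -26077 − 11299 = -37376

-37376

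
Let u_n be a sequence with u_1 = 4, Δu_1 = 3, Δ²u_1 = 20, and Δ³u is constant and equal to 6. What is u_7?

442

Build the table forward from the leading diagonal:
D3: 6  6  6  6  6  6  6
D2: 20  26  32  38  44  50  56
D1: 3  23  49  81  119  163  213
u: 4  7  30  79  160  279  442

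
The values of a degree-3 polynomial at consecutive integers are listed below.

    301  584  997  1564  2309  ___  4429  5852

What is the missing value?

Using the first 5 terms:
D1: 283  413  567  745
D2: 130  154  178
D3: 24  24
Constant third difference = 24.
Extend forward: 178 + 24 = 202;  745 + 202 = 947;  2309 + 947 = 3256

3256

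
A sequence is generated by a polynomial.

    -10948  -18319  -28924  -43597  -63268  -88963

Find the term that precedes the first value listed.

-6073

-7371, -10605, -14673, -19671, -25695
-3234, -4068, -4998, -6024
-834, -930, -1026
-96, -96
The fourth differences are constant at -96.
Work back: -834 + 96 = -738;  -3234 + 738 = -2496;  -7371 + 2496 = -4875;  -10948 + 4875 = -6073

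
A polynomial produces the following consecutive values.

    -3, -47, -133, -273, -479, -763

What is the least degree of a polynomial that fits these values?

First differences: -44, -86, -140, -206, -284
Second differences: -42, -54, -66, -78
Third differences: -12, -12, -12
The third differences are constant, so the polynomial has degree 3.

3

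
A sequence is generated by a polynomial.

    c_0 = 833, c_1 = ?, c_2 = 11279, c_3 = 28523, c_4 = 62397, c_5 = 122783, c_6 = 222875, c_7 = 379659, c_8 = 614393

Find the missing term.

3615

Using the last 7 terms:
First differences: 17244, 33874, 60386, 100092, 156784, 234734
Second differences: 16630, 26512, 39706, 56692, 77950
Third differences: 9882, 13194, 16986, 21258
Fourth differences: 3312, 3792, 4272
Fifth differences: 480, 480
Constant fifth difference = 480.
Extend backward: 3312 − 480 = 2832;  9882 − 2832 = 7050;  16630 − 7050 = 9580;  17244 − 9580 = 7664;  11279 − 7664 = 3615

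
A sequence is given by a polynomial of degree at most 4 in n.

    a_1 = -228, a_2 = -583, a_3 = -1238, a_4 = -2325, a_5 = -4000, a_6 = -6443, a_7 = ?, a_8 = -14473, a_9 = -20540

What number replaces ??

-9858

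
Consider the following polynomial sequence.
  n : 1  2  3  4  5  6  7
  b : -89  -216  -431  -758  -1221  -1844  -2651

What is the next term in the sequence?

-3666

Δ: -127  -215  -327  -463  -623  -807
Δ²: -88  -112  -136  -160  -184
Δ³: -24  -24  -24  -24
Third differences constant at -24.
-184 − 24 = -208;  -807 − 208 = -1015;  -2651 − 1015 = -3666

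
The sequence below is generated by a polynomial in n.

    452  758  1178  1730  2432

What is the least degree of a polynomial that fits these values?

3

D1: 306, 420, 552, 702
D2: 114, 132, 150
D3: 18, 18
The third differences are constant, so the polynomial has degree 3.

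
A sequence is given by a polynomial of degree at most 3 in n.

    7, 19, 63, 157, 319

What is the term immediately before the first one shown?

D1: 12  44  94  162
D2: 32  50  68
D3: 18  18
The third differences are constant at 18.
Work back: 32 − 18 = 14;  12 − 14 = -2;  7 + 2 = 9

9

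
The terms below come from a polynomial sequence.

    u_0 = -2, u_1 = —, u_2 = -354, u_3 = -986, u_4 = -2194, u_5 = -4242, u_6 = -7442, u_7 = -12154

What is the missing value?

-82

Using the last 6 terms:
First differences: -632, -1208, -2048, -3200, -4712
Second differences: -576, -840, -1152, -1512
Third differences: -264, -312, -360
Fourth differences: -48, -48
Constant fourth difference = -48.
Extend backward: -264 + 48 = -216;  -576 + 216 = -360;  -632 + 360 = -272;  -354 + 272 = -82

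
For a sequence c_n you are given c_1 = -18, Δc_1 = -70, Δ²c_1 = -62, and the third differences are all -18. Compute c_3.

-220

Build the table forward from the leading diagonal:
Δ³: -18  -18  -18
Δ²: -62  -80  -98
Δ: -70  -132  -212
c: -18  -88  -220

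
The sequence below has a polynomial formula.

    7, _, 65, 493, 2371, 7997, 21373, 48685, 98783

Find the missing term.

Using the last 7 terms:
Δ: 428, 1878, 5626, 13376, 27312, 50098
Δ²: 1450, 3748, 7750, 13936, 22786
Δ³: 2298, 4002, 6186, 8850
Δ⁴: 1704, 2184, 2664
Δ⁵: 480, 480
Constant fifth difference = 480.
Extend backward: 1704 − 480 = 1224;  2298 − 1224 = 1074;  1450 − 1074 = 376;  428 − 376 = 52;  65 − 52 = 13

13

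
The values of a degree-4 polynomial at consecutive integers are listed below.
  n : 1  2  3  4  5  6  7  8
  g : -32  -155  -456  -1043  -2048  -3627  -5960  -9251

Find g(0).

-3

-123, -301, -587, -1005, -1579, -2333, -3291
-178, -286, -418, -574, -754, -958
-108, -132, -156, -180, -204
-24, -24, -24, -24
The fourth differences are constant at -24.
Work back: -108 + 24 = -84;  -178 + 84 = -94;  -123 + 94 = -29;  -32 + 29 = -3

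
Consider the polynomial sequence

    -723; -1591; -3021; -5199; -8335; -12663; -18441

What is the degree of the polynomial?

4

First differences: -868, -1430, -2178, -3136, -4328, -5778
Second differences: -562, -748, -958, -1192, -1450
Third differences: -186, -210, -234, -258
Fourth differences: -24, -24, -24
The fourth differences are constant, so the polynomial has degree 4.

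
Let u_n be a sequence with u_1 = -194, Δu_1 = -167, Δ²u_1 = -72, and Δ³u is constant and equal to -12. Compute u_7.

-2516

Build the table forward from the leading diagonal:
D3: -12, -12, -12, -12, -12, -12, -12
D2: -72, -84, -96, -108, -120, -132, -144
D1: -167, -239, -323, -419, -527, -647, -779
u: -194, -361, -600, -923, -1342, -1869, -2516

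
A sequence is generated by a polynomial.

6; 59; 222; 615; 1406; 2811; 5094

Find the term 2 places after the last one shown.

53, 163, 393, 791, 1405, 2283
110, 230, 398, 614, 878
120, 168, 216, 264
48, 48, 48
Fourth differences constant at 48.
264 + 48 = 312;  878 + 312 = 1190;  2283 + 1190 = 3473;  5094 + 3473 = 8567
312 + 48 = 360;  1190 + 360 = 1550;  3473 + 1550 = 5023;  8567 + 5023 = 13590

13590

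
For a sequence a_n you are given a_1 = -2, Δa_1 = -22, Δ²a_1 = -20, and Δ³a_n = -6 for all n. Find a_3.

-66

Build the table forward from the leading diagonal:
D3: -6  -6  -6
D2: -20  -26  -32
D1: -22  -42  -68
a: -2  -24  -66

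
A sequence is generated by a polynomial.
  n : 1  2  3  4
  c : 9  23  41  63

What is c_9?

233

D1: 14  18  22
D2: 4  4
Constant second difference = 4, so extend:
22 + 4 = 26;  63 + 26 = 89
26 + 4 = 30;  89 + 30 = 119
30 + 4 = 34;  119 + 34 = 153
34 + 4 = 38;  153 + 38 = 191
38 + 4 = 42;  191 + 42 = 233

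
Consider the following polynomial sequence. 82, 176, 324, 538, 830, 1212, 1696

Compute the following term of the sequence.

Δ: 94  148  214  292  382  484
Δ²: 54  66  78  90  102
Δ³: 12  12  12  12
Constant third difference = 12, so extend:
102 + 12 = 114;  484 + 114 = 598;  1696 + 598 = 2294

2294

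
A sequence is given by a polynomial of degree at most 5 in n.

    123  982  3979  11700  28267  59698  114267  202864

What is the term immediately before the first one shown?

D1: 859  2997  7721  16567  31431  54569  88597
D2: 2138  4724  8846  14864  23138  34028
D3: 2586  4122  6018  8274  10890
D4: 1536  1896  2256  2616
D5: 360  360  360
The fifth differences are constant at 360.
Work back: 1536 − 360 = 1176;  2586 − 1176 = 1410;  2138 − 1410 = 728;  859 − 728 = 131;  123 − 131 = -8

-8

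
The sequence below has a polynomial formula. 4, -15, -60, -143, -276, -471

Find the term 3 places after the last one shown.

-1548

Δ: -19, -45, -83, -133, -195
Δ²: -26, -38, -50, -62
Δ³: -12, -12, -12
The third differences are constant (-12).
-62 − 12 = -74;  -195 − 74 = -269;  -471 − 269 = -740
-74 − 12 = -86;  -269 − 86 = -355;  -740 − 355 = -1095
-86 − 12 = -98;  -355 − 98 = -453;  -1095 − 453 = -1548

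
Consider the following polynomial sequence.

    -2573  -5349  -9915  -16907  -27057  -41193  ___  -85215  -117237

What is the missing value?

Using the first 6 terms:
Δ: -2776, -4566, -6992, -10150, -14136
Δ²: -1790, -2426, -3158, -3986
Δ³: -636, -732, -828
Δ⁴: -96, -96
Constant fourth difference = -96.
Extend forward: -828 − 96 = -924;  -3986 − 924 = -4910;  -14136 − 4910 = -19046;  -41193 − 19046 = -60239

-60239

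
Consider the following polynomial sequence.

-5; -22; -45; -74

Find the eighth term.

D1: -17, -23, -29
D2: -6, -6
The second differences are constant (-6).
-29 − 6 = -35;  -74 − 35 = -109
-35 − 6 = -41;  -109 − 41 = -150
-41 − 6 = -47;  -150 − 47 = -197
-47 − 6 = -53;  -197 − 53 = -250

-250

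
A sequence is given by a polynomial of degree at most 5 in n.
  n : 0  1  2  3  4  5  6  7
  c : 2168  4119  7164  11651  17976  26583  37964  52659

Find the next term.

71256

D1: 1951 , 3045 , 4487 , 6325 , 8607 , 11381 , 14695
D2: 1094 , 1442 , 1838 , 2282 , 2774 , 3314
D3: 348 , 396 , 444 , 492 , 540
D4: 48 , 48 , 48 , 48
Fourth differences constant at 48.
540 + 48 = 588;  3314 + 588 = 3902;  14695 + 3902 = 18597;  52659 + 18597 = 71256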